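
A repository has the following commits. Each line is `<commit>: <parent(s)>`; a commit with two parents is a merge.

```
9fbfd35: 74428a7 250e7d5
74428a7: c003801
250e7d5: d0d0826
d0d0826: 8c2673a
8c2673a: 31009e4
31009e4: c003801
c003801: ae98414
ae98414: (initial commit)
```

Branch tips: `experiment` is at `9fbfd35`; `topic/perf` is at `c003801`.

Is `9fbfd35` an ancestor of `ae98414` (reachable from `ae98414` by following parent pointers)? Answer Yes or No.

Ancestors of ae98414: {ae98414}.
9fbfd35 is not in that set, so it is not an ancestor of ae98414.

No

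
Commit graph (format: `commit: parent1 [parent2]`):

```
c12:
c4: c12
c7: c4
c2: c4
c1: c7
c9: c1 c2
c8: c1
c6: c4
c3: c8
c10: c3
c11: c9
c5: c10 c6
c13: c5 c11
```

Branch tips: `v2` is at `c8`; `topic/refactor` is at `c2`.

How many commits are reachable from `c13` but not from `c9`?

7

Reachable from c13: {c1, c10, c11, c12, c13, c2, c3, c4, c5, c6, c7, c8, c9}.
Reachable from c9: {c1, c12, c2, c4, c7, c9}.
In c13's history but not c9's: {c10, c11, c13, c3, c5, c6, c8} — 7 commits.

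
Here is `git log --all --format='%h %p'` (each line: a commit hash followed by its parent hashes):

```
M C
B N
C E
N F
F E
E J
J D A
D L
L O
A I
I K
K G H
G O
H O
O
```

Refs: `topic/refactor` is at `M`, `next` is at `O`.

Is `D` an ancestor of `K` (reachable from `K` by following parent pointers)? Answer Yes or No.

Ancestors of K: {G, H, K, O}.
D is not in that set, so it is not an ancestor of K.

No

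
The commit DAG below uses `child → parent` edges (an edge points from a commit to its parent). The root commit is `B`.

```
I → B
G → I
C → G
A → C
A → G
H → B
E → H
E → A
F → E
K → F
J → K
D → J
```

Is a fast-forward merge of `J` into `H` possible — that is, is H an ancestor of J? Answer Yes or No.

A fast-forward from H to J is possible iff H is an ancestor of J.
Ancestors of J: {A, B, C, E, F, G, H, I, J, K}.
H is among them, so fast-forward is possible.

Yes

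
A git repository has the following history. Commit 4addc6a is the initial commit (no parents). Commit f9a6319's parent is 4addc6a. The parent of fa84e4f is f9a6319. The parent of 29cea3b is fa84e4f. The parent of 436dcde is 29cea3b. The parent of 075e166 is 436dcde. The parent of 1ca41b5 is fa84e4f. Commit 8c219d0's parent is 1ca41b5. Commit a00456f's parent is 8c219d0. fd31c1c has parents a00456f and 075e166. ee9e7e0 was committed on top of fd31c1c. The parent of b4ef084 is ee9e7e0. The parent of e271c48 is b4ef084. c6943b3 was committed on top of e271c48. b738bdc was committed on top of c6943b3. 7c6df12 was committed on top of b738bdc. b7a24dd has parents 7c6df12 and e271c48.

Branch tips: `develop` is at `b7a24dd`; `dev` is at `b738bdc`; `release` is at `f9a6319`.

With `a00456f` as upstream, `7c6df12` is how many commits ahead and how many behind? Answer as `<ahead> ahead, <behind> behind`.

Reachable from 7c6df12: {075e166, 1ca41b5, 29cea3b, 436dcde, 4addc6a, 7c6df12, 8c219d0, a00456f, b4ef084, b738bdc, c6943b3, e271c48, ee9e7e0, f9a6319, fa84e4f, fd31c1c}.
Reachable from a00456f: {1ca41b5, 4addc6a, 8c219d0, a00456f, f9a6319, fa84e4f}.
Only in 7c6df12's history (ahead): {075e166, 29cea3b, 436dcde, 7c6df12, b4ef084, b738bdc, c6943b3, e271c48, ee9e7e0, fd31c1c} — 10.
Only in a00456f's history (behind): {} — 0.

10 ahead, 0 behind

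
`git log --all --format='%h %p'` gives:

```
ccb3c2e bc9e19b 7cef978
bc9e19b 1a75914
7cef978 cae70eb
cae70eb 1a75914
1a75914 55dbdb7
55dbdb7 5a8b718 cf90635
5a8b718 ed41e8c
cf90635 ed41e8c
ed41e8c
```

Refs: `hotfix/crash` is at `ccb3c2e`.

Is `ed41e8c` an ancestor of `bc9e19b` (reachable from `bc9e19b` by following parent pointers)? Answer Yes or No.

Ancestors of bc9e19b (commits reachable by following parents): {1a75914, 55dbdb7, 5a8b718, bc9e19b, cf90635, ed41e8c}.
ed41e8c is in that set, so it is an ancestor of bc9e19b.

Yes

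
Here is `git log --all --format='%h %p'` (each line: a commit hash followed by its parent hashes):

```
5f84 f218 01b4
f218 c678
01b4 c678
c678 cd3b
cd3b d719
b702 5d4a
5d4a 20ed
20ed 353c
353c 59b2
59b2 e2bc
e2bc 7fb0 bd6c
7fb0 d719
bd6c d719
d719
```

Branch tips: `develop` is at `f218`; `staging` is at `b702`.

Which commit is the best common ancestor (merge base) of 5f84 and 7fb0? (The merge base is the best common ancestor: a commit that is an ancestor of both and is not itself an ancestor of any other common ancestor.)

Ancestors of 5f84: {01b4, 5f84, c678, cd3b, d719, f218}.
Ancestors of 7fb0: {7fb0, d719}.
Common ancestors: {d719}.
The only common ancestor is d719, so it is the merge base.

d719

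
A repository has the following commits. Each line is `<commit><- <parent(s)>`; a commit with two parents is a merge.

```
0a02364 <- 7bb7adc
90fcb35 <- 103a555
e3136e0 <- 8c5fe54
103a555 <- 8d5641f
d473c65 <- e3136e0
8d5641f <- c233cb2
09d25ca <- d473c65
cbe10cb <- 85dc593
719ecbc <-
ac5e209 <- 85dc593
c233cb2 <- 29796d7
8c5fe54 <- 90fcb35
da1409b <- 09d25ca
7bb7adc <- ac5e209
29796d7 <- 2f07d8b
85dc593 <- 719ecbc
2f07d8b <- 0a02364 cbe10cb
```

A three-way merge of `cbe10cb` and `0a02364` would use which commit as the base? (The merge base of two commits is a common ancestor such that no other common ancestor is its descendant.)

85dc593

Ancestors of cbe10cb: {719ecbc, 85dc593, cbe10cb}.
Ancestors of 0a02364: {0a02364, 719ecbc, 7bb7adc, 85dc593, ac5e209}.
Common ancestors: {719ecbc, 85dc593}.
Among these, 85dc593 is not an ancestor of any other common ancestor — it is the merge base.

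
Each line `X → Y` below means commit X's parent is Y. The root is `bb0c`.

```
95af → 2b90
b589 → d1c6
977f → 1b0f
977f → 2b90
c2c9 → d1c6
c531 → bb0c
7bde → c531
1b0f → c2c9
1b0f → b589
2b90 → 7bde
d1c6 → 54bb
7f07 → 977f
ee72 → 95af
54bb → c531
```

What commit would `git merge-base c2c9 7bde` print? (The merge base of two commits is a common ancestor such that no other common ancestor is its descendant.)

c531

Ancestors of c2c9: {54bb, bb0c, c2c9, c531, d1c6}.
Ancestors of 7bde: {7bde, bb0c, c531}.
Common ancestors: {bb0c, c531}.
Among these, c531 is not an ancestor of any other common ancestor — it is the merge base.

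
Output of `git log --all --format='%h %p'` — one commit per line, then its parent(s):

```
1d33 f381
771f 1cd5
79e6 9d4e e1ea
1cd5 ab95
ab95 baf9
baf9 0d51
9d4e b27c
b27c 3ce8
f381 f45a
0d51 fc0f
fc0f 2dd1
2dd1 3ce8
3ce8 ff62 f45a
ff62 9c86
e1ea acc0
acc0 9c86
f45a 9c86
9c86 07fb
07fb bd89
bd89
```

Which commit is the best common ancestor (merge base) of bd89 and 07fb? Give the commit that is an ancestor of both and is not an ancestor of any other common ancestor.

bd89

Ancestors of bd89: {bd89}.
Ancestors of 07fb: {07fb, bd89}.
Common ancestors: {bd89}.
The only common ancestor is bd89, so it is the merge base.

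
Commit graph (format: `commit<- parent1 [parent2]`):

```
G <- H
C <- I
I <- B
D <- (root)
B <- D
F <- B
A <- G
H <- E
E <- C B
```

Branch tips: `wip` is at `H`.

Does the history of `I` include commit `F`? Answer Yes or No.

Ancestors of I: {B, D, I}.
F is not in that set, so it is not an ancestor of I.

No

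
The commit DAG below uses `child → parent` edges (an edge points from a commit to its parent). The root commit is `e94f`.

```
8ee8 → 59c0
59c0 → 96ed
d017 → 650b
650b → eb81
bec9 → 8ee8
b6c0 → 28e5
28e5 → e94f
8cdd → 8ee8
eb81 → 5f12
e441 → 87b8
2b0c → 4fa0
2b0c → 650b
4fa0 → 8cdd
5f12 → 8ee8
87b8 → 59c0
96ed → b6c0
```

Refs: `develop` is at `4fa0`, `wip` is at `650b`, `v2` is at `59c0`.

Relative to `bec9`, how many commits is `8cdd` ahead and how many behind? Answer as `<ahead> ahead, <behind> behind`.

1 ahead, 1 behind

Reachable from 8cdd: {28e5, 59c0, 8cdd, 8ee8, 96ed, b6c0, e94f}.
Reachable from bec9: {28e5, 59c0, 8ee8, 96ed, b6c0, bec9, e94f}.
Only in 8cdd's history (ahead): {8cdd} — 1.
Only in bec9's history (behind): {bec9} — 1.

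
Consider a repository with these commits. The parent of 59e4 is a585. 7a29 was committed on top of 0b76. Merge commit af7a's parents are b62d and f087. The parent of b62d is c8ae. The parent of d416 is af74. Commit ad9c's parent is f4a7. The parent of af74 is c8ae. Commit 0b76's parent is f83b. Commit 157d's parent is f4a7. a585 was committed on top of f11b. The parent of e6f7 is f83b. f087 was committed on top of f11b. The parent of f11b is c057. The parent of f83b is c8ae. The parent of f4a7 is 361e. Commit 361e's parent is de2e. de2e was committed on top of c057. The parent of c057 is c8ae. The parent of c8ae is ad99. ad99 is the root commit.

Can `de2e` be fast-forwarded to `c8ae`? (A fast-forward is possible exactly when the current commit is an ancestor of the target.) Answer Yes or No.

A fast-forward from de2e to c8ae is possible iff de2e is an ancestor of c8ae.
Ancestors of c8ae: {ad99, c8ae}.
de2e is not among them, so fast-forward is not possible.

No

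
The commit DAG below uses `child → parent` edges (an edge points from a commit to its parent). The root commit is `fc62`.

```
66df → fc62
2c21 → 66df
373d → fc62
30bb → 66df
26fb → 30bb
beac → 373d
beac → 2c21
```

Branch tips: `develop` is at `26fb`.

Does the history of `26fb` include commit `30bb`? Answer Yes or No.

Yes

Ancestors of 26fb (commits reachable by following parents): {26fb, 30bb, 66df, fc62}.
30bb is in that set, so it is an ancestor of 26fb.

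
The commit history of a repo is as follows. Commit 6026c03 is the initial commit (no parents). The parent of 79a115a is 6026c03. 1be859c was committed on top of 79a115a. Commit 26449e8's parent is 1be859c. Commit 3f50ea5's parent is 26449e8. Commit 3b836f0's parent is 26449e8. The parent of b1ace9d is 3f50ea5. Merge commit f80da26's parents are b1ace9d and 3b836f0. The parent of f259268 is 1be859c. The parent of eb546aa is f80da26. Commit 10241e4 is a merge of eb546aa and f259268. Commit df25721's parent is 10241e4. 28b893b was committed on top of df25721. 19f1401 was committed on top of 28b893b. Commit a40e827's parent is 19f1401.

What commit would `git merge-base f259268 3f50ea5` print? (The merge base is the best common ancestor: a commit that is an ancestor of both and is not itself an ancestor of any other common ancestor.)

1be859c

Ancestors of f259268: {1be859c, 6026c03, 79a115a, f259268}.
Ancestors of 3f50ea5: {1be859c, 26449e8, 3f50ea5, 6026c03, 79a115a}.
Common ancestors: {1be859c, 6026c03, 79a115a}.
Among these, 1be859c is not an ancestor of any other common ancestor — it is the merge base.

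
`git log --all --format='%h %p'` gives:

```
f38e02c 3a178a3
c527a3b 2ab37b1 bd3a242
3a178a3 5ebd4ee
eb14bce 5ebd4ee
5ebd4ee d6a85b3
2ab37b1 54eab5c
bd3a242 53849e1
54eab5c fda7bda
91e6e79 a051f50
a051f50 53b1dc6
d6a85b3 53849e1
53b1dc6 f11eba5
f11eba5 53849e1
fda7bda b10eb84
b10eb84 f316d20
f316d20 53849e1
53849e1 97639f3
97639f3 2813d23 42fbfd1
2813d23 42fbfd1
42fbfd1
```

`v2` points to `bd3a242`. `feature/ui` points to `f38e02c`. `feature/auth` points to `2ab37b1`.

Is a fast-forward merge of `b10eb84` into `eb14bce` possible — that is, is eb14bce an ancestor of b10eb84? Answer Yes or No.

A fast-forward from eb14bce to b10eb84 is possible iff eb14bce is an ancestor of b10eb84.
Ancestors of b10eb84: {2813d23, 42fbfd1, 53849e1, 97639f3, b10eb84, f316d20}.
eb14bce is not among them, so fast-forward is not possible.

No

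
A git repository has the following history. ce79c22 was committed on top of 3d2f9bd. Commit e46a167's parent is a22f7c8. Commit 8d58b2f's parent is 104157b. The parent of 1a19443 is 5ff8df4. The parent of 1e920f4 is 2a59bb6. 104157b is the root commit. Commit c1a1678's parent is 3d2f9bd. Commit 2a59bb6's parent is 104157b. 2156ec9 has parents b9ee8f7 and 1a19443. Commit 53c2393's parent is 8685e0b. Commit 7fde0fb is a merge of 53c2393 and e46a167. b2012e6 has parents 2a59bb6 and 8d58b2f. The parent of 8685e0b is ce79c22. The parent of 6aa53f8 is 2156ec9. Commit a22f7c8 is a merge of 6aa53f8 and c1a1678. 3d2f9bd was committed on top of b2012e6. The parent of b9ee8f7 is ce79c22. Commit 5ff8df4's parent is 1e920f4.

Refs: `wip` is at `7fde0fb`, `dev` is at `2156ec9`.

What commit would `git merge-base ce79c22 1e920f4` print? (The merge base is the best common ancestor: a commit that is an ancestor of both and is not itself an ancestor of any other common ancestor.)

2a59bb6

Ancestors of ce79c22: {104157b, 2a59bb6, 3d2f9bd, 8d58b2f, b2012e6, ce79c22}.
Ancestors of 1e920f4: {104157b, 1e920f4, 2a59bb6}.
Common ancestors: {104157b, 2a59bb6}.
Among these, 2a59bb6 is not an ancestor of any other common ancestor — it is the merge base.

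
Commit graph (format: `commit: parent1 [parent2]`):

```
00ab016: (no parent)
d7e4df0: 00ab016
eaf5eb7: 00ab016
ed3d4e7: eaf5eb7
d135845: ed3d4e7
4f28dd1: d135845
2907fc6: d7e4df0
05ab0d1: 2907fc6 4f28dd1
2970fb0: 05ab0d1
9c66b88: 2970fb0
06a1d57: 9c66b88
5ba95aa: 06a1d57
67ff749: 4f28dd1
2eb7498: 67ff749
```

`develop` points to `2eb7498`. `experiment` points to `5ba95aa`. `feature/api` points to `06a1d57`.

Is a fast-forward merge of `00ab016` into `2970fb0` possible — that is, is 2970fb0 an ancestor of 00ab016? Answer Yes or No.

No

A fast-forward from 2970fb0 to 00ab016 is possible iff 2970fb0 is an ancestor of 00ab016.
Ancestors of 00ab016: {00ab016}.
2970fb0 is not among them, so fast-forward is not possible.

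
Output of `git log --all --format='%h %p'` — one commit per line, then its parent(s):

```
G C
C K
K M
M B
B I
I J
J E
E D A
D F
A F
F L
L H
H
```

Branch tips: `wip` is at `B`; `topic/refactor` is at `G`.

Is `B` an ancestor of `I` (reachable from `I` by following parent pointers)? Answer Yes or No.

Ancestors of I: {A, D, E, F, H, I, J, L}.
B is not in that set, so it is not an ancestor of I.

No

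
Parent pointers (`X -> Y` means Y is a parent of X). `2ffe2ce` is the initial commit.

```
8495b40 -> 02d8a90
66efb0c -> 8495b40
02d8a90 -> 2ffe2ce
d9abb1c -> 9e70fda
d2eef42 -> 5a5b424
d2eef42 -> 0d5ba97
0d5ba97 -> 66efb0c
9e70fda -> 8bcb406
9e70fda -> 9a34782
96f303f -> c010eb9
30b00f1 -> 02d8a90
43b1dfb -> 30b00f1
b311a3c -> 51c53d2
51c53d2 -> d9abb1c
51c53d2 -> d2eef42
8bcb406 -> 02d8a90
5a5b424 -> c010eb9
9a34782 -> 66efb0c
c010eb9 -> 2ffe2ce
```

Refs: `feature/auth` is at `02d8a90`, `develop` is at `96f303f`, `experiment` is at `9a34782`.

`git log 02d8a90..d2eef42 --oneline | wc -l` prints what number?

Reachable from d2eef42: {02d8a90, 0d5ba97, 2ffe2ce, 5a5b424, 66efb0c, 8495b40, c010eb9, d2eef42}.
Reachable from 02d8a90: {02d8a90, 2ffe2ce}.
In d2eef42's history but not 02d8a90's: {0d5ba97, 5a5b424, 66efb0c, 8495b40, c010eb9, d2eef42} — 6 commits.

6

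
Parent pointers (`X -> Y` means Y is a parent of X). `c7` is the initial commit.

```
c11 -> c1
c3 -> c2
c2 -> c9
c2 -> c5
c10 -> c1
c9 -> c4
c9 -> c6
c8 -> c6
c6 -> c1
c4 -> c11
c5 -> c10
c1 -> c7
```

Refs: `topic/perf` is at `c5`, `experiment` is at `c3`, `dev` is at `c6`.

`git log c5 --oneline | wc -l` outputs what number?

Walking parent pointers from c5: reachable set = {c1, c10, c5, c7}.
That is 4 commits.

4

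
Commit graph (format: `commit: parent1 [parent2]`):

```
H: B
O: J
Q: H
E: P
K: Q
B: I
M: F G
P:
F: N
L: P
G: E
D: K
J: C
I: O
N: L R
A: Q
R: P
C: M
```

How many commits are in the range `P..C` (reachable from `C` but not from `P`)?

8

Reachable from C: {C, E, F, G, L, M, N, P, R}.
Reachable from P: {P}.
In C's history but not P's: {C, E, F, G, L, M, N, R} — 8 commits.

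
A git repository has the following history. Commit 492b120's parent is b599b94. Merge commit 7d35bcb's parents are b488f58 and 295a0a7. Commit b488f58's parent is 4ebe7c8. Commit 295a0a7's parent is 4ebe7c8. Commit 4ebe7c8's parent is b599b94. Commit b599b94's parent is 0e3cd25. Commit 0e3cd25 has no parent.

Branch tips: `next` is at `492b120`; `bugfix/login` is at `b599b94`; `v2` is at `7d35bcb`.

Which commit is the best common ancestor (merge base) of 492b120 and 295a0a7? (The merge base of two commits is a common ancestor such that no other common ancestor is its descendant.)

b599b94

Ancestors of 492b120: {0e3cd25, 492b120, b599b94}.
Ancestors of 295a0a7: {0e3cd25, 295a0a7, 4ebe7c8, b599b94}.
Common ancestors: {0e3cd25, b599b94}.
Among these, b599b94 is not an ancestor of any other common ancestor — it is the merge base.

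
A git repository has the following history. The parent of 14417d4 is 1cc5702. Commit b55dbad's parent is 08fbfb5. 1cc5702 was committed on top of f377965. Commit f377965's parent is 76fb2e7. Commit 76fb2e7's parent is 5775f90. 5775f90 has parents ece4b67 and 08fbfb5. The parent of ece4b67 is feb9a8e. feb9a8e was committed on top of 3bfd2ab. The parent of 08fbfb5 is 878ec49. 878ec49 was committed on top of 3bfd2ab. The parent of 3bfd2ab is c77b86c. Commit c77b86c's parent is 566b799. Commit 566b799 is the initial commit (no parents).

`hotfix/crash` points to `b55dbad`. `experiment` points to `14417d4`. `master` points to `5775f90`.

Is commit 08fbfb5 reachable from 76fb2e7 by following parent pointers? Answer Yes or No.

Ancestors of 76fb2e7 (commits reachable by following parents): {08fbfb5, 3bfd2ab, 566b799, 5775f90, 76fb2e7, 878ec49, c77b86c, ece4b67, feb9a8e}.
08fbfb5 is in that set, so it is an ancestor of 76fb2e7.

Yes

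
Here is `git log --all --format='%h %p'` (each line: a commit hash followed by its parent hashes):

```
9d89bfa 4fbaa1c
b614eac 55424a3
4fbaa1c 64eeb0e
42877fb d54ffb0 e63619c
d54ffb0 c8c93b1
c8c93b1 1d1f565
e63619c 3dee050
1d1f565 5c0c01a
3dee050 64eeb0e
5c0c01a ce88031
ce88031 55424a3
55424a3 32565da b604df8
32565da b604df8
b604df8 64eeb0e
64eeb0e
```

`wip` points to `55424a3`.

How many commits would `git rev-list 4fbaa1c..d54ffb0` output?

Reachable from d54ffb0: {1d1f565, 32565da, 55424a3, 5c0c01a, 64eeb0e, b604df8, c8c93b1, ce88031, d54ffb0}.
Reachable from 4fbaa1c: {4fbaa1c, 64eeb0e}.
In d54ffb0's history but not 4fbaa1c's: {1d1f565, 32565da, 55424a3, 5c0c01a, b604df8, c8c93b1, ce88031, d54ffb0} — 8 commits.

8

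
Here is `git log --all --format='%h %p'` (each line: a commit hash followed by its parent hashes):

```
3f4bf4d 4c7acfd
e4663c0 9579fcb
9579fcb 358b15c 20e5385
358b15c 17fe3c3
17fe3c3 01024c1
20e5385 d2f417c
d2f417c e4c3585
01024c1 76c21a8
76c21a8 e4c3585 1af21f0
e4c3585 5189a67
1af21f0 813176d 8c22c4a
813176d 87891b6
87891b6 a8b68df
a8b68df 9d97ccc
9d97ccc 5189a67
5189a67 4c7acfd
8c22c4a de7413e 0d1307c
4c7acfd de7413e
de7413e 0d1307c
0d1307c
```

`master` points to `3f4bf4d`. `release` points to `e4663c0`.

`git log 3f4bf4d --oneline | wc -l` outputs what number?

4

Walking parent pointers from 3f4bf4d: reachable set = {0d1307c, 3f4bf4d, 4c7acfd, de7413e}.
That is 4 commits.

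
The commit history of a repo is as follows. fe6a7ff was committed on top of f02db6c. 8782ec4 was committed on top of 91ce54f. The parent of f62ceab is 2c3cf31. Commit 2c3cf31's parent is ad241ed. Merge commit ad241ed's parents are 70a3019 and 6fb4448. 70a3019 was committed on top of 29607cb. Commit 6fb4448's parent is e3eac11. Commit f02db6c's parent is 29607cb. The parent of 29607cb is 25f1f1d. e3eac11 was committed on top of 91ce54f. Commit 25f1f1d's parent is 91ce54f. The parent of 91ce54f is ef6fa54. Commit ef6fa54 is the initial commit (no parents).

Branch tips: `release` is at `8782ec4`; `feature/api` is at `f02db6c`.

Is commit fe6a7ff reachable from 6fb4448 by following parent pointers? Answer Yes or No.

No

Ancestors of 6fb4448: {6fb4448, 91ce54f, e3eac11, ef6fa54}.
fe6a7ff is not in that set, so it is not an ancestor of 6fb4448.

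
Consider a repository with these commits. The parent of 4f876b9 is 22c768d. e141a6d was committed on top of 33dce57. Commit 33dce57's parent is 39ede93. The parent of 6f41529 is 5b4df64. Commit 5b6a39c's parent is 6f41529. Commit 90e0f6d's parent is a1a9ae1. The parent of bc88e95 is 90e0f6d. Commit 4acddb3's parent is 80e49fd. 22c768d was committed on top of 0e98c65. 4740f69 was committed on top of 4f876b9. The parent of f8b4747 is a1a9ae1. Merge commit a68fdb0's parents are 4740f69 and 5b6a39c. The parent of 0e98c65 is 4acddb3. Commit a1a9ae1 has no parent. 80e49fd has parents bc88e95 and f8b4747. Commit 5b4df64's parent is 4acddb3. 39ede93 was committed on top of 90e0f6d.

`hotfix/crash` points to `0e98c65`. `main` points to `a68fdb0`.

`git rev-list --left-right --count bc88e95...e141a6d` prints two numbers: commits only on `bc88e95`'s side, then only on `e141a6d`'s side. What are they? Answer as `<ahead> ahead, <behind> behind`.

Reachable from bc88e95: {90e0f6d, a1a9ae1, bc88e95}.
Reachable from e141a6d: {33dce57, 39ede93, 90e0f6d, a1a9ae1, e141a6d}.
Only in bc88e95's history (ahead): {bc88e95} — 1.
Only in e141a6d's history (behind): {33dce57, 39ede93, e141a6d} — 3.

1 ahead, 3 behind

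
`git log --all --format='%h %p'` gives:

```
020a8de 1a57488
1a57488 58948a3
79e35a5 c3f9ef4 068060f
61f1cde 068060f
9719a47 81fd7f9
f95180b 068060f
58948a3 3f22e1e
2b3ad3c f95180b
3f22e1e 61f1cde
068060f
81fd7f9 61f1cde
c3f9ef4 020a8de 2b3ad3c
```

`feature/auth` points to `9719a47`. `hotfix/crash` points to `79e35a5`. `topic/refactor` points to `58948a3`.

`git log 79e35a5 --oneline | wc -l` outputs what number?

Walking parent pointers from 79e35a5: reachable set = {020a8de, 068060f, 1a57488, 2b3ad3c, 3f22e1e, 58948a3, 61f1cde, 79e35a5, c3f9ef4, f95180b}.
That is 10 commits.

10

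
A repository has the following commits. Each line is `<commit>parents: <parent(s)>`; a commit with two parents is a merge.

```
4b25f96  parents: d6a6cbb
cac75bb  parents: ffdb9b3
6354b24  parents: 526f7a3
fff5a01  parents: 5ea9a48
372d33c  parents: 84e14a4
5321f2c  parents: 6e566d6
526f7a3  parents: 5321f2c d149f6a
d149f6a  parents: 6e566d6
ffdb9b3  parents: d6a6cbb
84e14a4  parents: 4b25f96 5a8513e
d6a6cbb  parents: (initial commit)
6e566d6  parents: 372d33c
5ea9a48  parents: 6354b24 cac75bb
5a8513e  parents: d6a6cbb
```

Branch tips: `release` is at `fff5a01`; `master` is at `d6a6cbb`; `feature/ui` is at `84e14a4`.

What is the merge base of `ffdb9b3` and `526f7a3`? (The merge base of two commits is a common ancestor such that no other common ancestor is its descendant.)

d6a6cbb

Ancestors of ffdb9b3: {d6a6cbb, ffdb9b3}.
Ancestors of 526f7a3: {372d33c, 4b25f96, 526f7a3, 5321f2c, 5a8513e, 6e566d6, 84e14a4, d149f6a, d6a6cbb}.
Common ancestors: {d6a6cbb}.
The only common ancestor is d6a6cbb, so it is the merge base.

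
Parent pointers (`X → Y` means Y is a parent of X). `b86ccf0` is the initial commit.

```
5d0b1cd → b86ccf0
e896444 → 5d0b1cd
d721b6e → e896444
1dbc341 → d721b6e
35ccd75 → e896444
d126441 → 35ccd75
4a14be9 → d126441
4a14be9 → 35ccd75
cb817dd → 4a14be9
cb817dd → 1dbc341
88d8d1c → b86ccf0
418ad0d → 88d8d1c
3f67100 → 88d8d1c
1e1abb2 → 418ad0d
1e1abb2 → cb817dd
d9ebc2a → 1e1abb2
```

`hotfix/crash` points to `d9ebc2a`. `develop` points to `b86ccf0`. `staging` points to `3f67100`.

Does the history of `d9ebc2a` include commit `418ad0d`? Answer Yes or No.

Yes

Ancestors of d9ebc2a (commits reachable by following parents): {1dbc341, 1e1abb2, 35ccd75, 418ad0d, 4a14be9, 5d0b1cd, 88d8d1c, b86ccf0, cb817dd, d126441, d721b6e, d9ebc2a, e896444}.
418ad0d is in that set, so it is an ancestor of d9ebc2a.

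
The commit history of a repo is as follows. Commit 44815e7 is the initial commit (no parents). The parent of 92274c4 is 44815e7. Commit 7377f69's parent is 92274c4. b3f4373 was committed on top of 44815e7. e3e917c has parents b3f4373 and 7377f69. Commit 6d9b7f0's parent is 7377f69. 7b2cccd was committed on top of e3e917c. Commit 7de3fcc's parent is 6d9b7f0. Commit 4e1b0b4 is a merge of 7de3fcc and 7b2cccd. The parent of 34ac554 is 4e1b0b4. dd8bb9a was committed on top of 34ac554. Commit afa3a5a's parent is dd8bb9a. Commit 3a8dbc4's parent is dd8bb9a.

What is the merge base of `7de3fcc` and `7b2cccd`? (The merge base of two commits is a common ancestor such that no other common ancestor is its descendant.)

7377f69

Ancestors of 7de3fcc: {44815e7, 6d9b7f0, 7377f69, 7de3fcc, 92274c4}.
Ancestors of 7b2cccd: {44815e7, 7377f69, 7b2cccd, 92274c4, b3f4373, e3e917c}.
Common ancestors: {44815e7, 7377f69, 92274c4}.
Among these, 7377f69 is not an ancestor of any other common ancestor — it is the merge base.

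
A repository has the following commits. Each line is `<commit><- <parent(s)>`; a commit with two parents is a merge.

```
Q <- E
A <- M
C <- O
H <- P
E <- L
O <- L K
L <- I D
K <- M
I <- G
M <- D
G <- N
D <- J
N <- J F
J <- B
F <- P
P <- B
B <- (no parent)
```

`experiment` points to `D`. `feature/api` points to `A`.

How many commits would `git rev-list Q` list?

Walking parent pointers from Q: reachable set = {B, D, E, F, G, I, J, L, N, P, Q}.
That is 11 commits.

11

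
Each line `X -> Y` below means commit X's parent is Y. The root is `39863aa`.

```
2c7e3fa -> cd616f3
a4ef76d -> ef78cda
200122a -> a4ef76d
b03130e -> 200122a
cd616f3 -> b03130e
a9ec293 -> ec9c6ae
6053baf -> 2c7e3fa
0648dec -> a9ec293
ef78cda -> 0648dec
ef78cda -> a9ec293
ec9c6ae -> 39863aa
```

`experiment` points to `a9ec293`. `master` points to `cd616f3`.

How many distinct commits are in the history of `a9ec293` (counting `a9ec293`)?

Walking parent pointers from a9ec293: reachable set = {39863aa, a9ec293, ec9c6ae}.
That is 3 commits.

3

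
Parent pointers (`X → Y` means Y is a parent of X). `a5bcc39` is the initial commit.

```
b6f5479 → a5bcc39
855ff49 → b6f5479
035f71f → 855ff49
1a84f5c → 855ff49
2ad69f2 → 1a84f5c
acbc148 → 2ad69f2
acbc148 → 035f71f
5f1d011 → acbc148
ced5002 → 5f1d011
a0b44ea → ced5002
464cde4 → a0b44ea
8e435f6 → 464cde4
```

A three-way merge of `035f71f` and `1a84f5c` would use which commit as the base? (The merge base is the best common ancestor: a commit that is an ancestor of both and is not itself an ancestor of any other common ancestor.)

Ancestors of 035f71f: {035f71f, 855ff49, a5bcc39, b6f5479}.
Ancestors of 1a84f5c: {1a84f5c, 855ff49, a5bcc39, b6f5479}.
Common ancestors: {855ff49, a5bcc39, b6f5479}.
Among these, 855ff49 is not an ancestor of any other common ancestor — it is the merge base.

855ff49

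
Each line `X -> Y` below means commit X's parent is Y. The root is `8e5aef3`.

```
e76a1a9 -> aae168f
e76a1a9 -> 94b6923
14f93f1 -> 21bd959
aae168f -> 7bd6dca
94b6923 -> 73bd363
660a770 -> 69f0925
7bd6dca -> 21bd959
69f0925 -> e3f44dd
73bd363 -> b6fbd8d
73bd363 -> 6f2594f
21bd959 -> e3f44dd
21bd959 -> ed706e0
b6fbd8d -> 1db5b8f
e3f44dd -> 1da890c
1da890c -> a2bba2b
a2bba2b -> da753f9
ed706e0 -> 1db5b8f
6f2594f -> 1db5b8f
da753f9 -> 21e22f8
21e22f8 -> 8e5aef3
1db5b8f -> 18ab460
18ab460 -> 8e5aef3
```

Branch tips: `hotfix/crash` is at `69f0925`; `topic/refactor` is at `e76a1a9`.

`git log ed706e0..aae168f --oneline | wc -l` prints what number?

8

Reachable from aae168f: {18ab460, 1da890c, 1db5b8f, 21bd959, 21e22f8, 7bd6dca, 8e5aef3, a2bba2b, aae168f, da753f9, e3f44dd, ed706e0}.
Reachable from ed706e0: {18ab460, 1db5b8f, 8e5aef3, ed706e0}.
In aae168f's history but not ed706e0's: {1da890c, 21bd959, 21e22f8, 7bd6dca, a2bba2b, aae168f, da753f9, e3f44dd} — 8 commits.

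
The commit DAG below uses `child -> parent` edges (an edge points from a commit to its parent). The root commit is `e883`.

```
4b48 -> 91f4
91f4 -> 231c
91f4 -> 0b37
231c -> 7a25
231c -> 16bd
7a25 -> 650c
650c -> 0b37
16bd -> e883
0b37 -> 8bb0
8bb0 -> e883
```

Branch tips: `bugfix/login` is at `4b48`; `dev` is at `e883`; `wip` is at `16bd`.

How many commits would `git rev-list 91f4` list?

8

Walking parent pointers from 91f4: reachable set = {0b37, 16bd, 231c, 650c, 7a25, 8bb0, 91f4, e883}.
That is 8 commits.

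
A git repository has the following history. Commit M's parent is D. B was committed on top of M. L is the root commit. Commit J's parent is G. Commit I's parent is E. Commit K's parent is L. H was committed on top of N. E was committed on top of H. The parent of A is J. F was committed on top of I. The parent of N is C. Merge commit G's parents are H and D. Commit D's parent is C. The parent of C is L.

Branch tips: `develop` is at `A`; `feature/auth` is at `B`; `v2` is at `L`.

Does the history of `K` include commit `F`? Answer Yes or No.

Ancestors of K: {K, L}.
F is not in that set, so it is not an ancestor of K.

No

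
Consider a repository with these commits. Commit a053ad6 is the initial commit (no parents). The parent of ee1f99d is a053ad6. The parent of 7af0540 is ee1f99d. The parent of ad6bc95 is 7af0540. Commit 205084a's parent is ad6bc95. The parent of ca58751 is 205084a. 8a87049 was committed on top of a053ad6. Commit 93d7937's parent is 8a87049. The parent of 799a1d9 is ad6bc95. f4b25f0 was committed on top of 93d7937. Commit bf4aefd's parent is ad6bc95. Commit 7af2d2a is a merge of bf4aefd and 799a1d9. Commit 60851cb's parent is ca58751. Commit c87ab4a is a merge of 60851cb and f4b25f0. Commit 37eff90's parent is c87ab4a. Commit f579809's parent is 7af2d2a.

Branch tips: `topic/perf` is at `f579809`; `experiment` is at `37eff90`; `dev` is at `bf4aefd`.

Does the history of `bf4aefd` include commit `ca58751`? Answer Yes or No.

No

Ancestors of bf4aefd: {7af0540, a053ad6, ad6bc95, bf4aefd, ee1f99d}.
ca58751 is not in that set, so it is not an ancestor of bf4aefd.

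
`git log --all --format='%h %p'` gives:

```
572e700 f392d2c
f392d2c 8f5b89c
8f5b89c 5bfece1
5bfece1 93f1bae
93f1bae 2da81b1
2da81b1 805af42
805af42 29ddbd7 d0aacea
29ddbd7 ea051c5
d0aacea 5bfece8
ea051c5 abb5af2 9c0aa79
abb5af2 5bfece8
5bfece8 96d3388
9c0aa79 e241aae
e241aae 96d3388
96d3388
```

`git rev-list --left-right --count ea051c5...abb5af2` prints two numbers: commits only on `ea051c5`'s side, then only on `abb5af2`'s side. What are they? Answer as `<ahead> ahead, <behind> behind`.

3 ahead, 0 behind

Reachable from ea051c5: {5bfece8, 96d3388, 9c0aa79, abb5af2, e241aae, ea051c5}.
Reachable from abb5af2: {5bfece8, 96d3388, abb5af2}.
Only in ea051c5's history (ahead): {9c0aa79, e241aae, ea051c5} — 3.
Only in abb5af2's history (behind): {} — 0.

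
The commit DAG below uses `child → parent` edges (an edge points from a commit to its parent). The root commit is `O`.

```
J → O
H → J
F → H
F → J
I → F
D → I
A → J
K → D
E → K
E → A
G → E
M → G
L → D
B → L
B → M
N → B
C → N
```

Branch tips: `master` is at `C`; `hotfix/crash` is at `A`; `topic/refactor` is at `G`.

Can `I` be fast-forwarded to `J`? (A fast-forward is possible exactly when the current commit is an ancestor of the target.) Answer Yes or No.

No

A fast-forward from I to J is possible iff I is an ancestor of J.
Ancestors of J: {J, O}.
I is not among them, so fast-forward is not possible.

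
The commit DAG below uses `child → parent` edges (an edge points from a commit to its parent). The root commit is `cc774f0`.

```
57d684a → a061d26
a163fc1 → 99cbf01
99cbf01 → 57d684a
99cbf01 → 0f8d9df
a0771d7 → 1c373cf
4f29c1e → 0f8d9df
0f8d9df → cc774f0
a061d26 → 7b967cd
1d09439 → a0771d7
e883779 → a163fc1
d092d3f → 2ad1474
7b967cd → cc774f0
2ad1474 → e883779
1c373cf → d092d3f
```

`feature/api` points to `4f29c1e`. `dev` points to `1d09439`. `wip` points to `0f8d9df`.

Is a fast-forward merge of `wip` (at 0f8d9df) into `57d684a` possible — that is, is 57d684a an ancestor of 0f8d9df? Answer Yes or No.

A fast-forward from 57d684a to 0f8d9df is possible iff 57d684a is an ancestor of 0f8d9df.
Ancestors of 0f8d9df: {0f8d9df, cc774f0}.
57d684a is not among them, so fast-forward is not possible.

No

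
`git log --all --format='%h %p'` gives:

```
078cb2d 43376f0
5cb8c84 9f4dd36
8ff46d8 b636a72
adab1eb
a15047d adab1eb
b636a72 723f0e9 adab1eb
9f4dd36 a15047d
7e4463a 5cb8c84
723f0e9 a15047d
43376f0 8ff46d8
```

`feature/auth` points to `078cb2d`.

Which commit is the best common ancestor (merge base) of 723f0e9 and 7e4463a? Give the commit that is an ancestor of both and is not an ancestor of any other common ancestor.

Ancestors of 723f0e9: {723f0e9, a15047d, adab1eb}.
Ancestors of 7e4463a: {5cb8c84, 7e4463a, 9f4dd36, a15047d, adab1eb}.
Common ancestors: {a15047d, adab1eb}.
Among these, a15047d is not an ancestor of any other common ancestor — it is the merge base.

a15047d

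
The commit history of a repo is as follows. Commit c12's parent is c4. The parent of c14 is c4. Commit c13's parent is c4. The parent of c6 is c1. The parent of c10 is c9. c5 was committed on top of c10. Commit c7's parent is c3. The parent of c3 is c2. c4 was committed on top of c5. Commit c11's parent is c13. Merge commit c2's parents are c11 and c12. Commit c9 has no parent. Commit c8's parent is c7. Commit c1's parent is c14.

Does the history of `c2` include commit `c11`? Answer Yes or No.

Yes

Ancestors of c2 (commits reachable by following parents): {c10, c11, c12, c13, c2, c4, c5, c9}.
c11 is in that set, so it is an ancestor of c2.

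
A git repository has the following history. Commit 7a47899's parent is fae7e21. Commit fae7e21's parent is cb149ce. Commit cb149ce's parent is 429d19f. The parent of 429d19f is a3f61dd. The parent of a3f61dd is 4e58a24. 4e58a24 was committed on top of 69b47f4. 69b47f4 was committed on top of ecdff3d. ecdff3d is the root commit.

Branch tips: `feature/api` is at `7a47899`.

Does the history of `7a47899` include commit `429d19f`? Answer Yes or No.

Yes

Ancestors of 7a47899 (commits reachable by following parents): {429d19f, 4e58a24, 69b47f4, 7a47899, a3f61dd, cb149ce, ecdff3d, fae7e21}.
429d19f is in that set, so it is an ancestor of 7a47899.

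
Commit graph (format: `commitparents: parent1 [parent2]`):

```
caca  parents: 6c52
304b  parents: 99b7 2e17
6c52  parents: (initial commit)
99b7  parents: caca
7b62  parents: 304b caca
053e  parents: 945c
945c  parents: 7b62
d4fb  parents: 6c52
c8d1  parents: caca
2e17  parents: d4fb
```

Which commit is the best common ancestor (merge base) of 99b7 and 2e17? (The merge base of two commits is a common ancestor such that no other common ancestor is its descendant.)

Ancestors of 99b7: {6c52, 99b7, caca}.
Ancestors of 2e17: {2e17, 6c52, d4fb}.
Common ancestors: {6c52}.
The only common ancestor is 6c52, so it is the merge base.

6c52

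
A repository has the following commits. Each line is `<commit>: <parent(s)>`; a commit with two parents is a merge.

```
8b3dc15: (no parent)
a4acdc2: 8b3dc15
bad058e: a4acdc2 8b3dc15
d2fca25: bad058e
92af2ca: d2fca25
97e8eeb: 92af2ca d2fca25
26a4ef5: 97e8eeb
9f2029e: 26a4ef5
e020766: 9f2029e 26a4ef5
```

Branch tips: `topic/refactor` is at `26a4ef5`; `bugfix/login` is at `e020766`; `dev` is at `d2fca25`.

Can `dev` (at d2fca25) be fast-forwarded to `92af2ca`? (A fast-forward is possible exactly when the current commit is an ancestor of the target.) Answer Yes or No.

Yes

A fast-forward from d2fca25 to 92af2ca is possible iff d2fca25 is an ancestor of 92af2ca.
Ancestors of 92af2ca: {8b3dc15, 92af2ca, a4acdc2, bad058e, d2fca25}.
d2fca25 is among them, so fast-forward is possible.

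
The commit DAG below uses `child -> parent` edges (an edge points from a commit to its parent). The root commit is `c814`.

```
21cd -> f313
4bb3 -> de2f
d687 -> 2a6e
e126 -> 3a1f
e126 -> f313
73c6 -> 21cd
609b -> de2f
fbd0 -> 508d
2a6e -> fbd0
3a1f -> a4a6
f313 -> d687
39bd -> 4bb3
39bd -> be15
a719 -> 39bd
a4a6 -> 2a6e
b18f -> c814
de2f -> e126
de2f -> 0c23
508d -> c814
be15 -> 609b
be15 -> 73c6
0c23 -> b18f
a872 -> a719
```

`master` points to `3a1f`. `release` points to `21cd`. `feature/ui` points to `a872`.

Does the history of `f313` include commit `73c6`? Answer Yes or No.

Ancestors of f313: {2a6e, 508d, c814, d687, f313, fbd0}.
73c6 is not in that set, so it is not an ancestor of f313.

No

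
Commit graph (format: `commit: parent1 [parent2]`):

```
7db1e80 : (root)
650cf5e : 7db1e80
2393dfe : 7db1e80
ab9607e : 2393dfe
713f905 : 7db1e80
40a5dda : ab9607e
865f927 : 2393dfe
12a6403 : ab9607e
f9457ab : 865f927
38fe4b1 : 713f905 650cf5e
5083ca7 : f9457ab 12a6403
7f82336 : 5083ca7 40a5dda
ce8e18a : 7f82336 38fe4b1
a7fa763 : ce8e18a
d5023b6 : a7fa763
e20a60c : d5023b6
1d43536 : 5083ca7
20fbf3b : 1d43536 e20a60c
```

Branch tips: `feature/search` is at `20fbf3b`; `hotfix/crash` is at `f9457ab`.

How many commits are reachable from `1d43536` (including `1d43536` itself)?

8

Walking parent pointers from 1d43536: reachable set = {12a6403, 1d43536, 2393dfe, 5083ca7, 7db1e80, 865f927, ab9607e, f9457ab}.
That is 8 commits.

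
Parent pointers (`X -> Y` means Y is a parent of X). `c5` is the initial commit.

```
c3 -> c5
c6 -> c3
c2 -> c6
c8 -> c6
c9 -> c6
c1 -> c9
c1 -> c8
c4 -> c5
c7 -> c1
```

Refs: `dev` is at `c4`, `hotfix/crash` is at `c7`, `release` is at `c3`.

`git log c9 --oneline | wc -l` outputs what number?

4

Walking parent pointers from c9: reachable set = {c3, c5, c6, c9}.
That is 4 commits.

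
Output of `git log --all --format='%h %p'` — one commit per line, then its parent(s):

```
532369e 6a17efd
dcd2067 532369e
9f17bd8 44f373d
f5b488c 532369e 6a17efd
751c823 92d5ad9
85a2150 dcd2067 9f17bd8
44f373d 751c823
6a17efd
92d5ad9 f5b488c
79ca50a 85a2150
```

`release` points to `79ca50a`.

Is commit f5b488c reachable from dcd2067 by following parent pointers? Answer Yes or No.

Ancestors of dcd2067: {532369e, 6a17efd, dcd2067}.
f5b488c is not in that set, so it is not an ancestor of dcd2067.

No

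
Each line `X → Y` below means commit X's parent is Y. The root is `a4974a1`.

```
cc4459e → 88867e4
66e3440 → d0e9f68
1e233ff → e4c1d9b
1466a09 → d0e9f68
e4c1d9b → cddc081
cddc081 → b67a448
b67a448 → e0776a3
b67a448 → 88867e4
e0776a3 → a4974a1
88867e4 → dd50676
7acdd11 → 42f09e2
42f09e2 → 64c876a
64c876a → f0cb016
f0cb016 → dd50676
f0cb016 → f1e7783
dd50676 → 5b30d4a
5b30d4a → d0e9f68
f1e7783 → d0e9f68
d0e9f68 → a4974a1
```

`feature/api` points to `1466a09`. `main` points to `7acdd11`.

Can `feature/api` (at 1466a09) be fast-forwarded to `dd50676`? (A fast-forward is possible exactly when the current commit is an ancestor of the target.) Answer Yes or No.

No

A fast-forward from 1466a09 to dd50676 is possible iff 1466a09 is an ancestor of dd50676.
Ancestors of dd50676: {5b30d4a, a4974a1, d0e9f68, dd50676}.
1466a09 is not among them, so fast-forward is not possible.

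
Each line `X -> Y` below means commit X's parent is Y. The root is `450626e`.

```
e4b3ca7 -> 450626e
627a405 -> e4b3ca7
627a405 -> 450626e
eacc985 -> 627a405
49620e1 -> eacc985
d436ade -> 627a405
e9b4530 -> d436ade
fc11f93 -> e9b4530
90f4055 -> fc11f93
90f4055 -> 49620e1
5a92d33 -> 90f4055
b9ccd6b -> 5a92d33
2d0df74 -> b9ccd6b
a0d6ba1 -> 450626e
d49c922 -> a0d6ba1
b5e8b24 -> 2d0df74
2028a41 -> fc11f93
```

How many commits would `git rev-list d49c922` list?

3

Walking parent pointers from d49c922: reachable set = {450626e, a0d6ba1, d49c922}.
That is 3 commits.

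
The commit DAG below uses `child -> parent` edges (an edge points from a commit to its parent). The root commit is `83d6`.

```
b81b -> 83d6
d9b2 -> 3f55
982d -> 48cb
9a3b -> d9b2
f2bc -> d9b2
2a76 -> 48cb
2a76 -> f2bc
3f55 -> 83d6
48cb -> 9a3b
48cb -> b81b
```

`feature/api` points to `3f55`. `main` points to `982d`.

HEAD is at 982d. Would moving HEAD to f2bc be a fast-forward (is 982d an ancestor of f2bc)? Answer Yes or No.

A fast-forward from 982d to f2bc is possible iff 982d is an ancestor of f2bc.
Ancestors of f2bc: {3f55, 83d6, d9b2, f2bc}.
982d is not among them, so fast-forward is not possible.

No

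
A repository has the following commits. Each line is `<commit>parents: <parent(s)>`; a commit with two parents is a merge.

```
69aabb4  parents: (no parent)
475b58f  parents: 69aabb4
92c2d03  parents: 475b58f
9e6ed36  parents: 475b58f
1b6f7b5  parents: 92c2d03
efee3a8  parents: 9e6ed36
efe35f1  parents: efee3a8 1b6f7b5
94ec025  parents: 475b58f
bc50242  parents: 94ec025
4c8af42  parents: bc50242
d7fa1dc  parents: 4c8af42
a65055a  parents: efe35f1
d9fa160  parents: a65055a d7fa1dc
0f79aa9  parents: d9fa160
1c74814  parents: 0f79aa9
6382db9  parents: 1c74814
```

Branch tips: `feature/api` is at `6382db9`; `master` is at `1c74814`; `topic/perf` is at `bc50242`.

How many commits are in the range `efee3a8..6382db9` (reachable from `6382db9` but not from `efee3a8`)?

Reachable from 6382db9: {0f79aa9, 1b6f7b5, 1c74814, 475b58f, 4c8af42, 6382db9, 69aabb4, 92c2d03, 94ec025, 9e6ed36, a65055a, bc50242, d7fa1dc, d9fa160, efe35f1, efee3a8}.
Reachable from efee3a8: {475b58f, 69aabb4, 9e6ed36, efee3a8}.
In 6382db9's history but not efee3a8's: {0f79aa9, 1b6f7b5, 1c74814, 4c8af42, 6382db9, 92c2d03, 94ec025, a65055a, bc50242, d7fa1dc, d9fa160, efe35f1} — 12 commits.

12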